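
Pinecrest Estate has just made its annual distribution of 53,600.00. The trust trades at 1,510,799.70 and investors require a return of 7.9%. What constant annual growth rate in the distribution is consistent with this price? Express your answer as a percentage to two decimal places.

4.20%

P = D₀(1+g)/(r−g) ⇒ P(r−g) = D₀(1+g) ⇒ g(P+D₀) = P·r − D₀
g = (P·r − D₀)/(P + D₀) = (1,510,799.70×0.079 − 53,600.00) / (1,510,799.70 + 53,600.00) = 0.042031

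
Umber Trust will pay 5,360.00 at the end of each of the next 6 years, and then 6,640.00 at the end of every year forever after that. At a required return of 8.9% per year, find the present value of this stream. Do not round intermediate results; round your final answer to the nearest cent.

68847.61

PV of 6-year annuity: 5,360.00 × [1 − (1+0.089)^−6] / 0.089 = 24116.38065
Perpetuity value at year 6: 6,640.00 / 0.089 = 74606.74157
PV of perpetuity: 74606.74157 / (1+0.089)^6 = 44731.22524
Total PV = 24116.38065 + 44731.22524 = 68847.60589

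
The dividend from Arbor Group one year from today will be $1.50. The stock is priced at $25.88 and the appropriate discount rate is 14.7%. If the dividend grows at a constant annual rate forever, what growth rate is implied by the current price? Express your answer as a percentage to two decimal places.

P = D₁/(r−g) ⇒ g = r − D₁/P = 0.147 − $1.50/$25.88 = 0.089040

8.90%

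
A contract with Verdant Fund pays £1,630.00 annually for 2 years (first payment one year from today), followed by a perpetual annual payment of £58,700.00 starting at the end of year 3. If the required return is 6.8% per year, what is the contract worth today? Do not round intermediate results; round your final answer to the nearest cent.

PV of 2-year annuity: £1,630.00 × [1 − (1+0.068)^−2] / 0.068 = 2955.25958
Perpetuity value at year 2: £58,700.00 / 0.068 = 863235.29412
PV of perpetuity: 863235.29412 / (1+0.068)^2 = 756809.68848
Total PV = 2955.25958 + 756809.68848 = 759764.94806

£759764.95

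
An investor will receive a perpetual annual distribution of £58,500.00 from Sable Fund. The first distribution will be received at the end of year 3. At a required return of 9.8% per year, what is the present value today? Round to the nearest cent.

Value at end of year 2: C / r = £58,500.00 / 0.098 = £596,938.7755
Discount to today: PV = £596,938.7755 / (1 + 0.098)^2 = £596,938.7755 / 1.205604 = £495,136.69

£495136.69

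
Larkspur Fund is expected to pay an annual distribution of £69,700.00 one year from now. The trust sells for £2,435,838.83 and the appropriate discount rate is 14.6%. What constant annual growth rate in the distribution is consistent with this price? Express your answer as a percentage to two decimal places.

P = D₁/(r−g) ⇒ g = r − D₁/P = 0.146 − £69,700.00/£2,435,838.83 = 0.117386

11.74%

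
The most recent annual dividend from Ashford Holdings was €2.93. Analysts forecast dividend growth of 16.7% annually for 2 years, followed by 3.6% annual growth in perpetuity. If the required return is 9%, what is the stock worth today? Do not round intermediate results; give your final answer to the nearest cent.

D_1 = 3.41931
D_2 = 3.99033
Terminal value at year 2: TV = D_2×(1+g_2)/(r−g_2) = 4.13399/0.054 = 76.55531
P_0 = D_1/(1+r)^1 + D_2/(1+r)^2 + TV/(1+r)^2
    = 3.13698 + 3.35858 + 64.43507 = 70.93064

€70.93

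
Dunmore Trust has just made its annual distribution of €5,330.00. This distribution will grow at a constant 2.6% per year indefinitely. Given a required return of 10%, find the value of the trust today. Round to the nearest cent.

D₁ = D₀ × (1 + g) = €5,330.00 × 1.026 = €5,468.5800
Growing perpetuity: P = D₁ / (r − g) = €5,468.5800 / (0.1 − 0.026) = €73,899.73

€73899.73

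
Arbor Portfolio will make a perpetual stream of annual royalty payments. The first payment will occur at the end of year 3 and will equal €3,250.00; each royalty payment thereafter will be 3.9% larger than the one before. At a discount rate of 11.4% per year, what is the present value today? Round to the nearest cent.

€34918.19

Value at end of year 2: C₁ / (r − g) = €3,250.00 / (0.114 − 0.039) = €43,333.3333
Discount to today: PV = €43,333.3333 / (1 + 0.114)^2 = €43,333.3333 / 1.240996 = €34,918.19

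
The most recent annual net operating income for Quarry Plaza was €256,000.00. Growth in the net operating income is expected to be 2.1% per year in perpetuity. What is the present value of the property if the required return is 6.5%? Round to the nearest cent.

€5940363.64

D₁ = D₀ × (1 + g) = €256,000.00 × 1.021 = €261,376.0000
Growing perpetuity: P = D₁ / (r − g) = €261,376.0000 / (0.065 − 0.021) = €5,940,363.64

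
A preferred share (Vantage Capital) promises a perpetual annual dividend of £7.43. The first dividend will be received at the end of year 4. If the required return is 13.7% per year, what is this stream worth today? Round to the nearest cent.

Value at end of year 3: C / r = £7.43 / 0.137 = £54.2336
Discount to today: PV = £54.2336 / (1 + 0.137)^3 = £54.2336 / 1.469878 = £36.90

£36.90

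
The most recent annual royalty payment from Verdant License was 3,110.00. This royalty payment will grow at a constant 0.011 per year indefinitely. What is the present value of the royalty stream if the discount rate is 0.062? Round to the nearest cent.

61651.18

D₁ = D₀ × (1 + g) = 3,110.00 × 1.011 = 3,144.2100
Growing perpetuity: P = D₁ / (r − g) = 3,144.2100 / (0.062 − 0.011) = 61,651.18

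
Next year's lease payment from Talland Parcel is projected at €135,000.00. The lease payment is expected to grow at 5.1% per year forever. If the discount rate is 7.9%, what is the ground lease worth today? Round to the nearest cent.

€4821428.57

Growing perpetuity: P = D₁ / (r − g) = €135,000.0000 / (0.079 − 0.051) = €4,821,428.57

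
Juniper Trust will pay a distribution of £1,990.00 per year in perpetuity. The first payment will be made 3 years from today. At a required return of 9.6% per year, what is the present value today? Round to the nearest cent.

£17256.82

Value at end of year 2: C / r = £1,990.00 / 0.096 = £20,729.1667
Discount to today: PV = £20,729.1667 / (1 + 0.096)^2 = £20,729.1667 / 1.201216 = £17,256.82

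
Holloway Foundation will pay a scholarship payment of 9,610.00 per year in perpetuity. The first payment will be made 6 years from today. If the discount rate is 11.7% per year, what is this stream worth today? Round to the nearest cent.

47235.84

Value at end of year 5: C / r = 9,610.00 / 0.117 = 82,136.7521
Discount to today: PV = 82,136.7521 / (1 + 0.117)^5 = 82,136.7521 / 1.738865 = 47,235.84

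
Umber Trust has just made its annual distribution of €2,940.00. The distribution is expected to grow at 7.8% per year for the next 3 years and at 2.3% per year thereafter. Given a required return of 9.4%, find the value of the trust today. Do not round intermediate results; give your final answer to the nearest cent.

D_1 = 3169.32000
D_2 = 3416.52696
D_3 = 3683.01606
Terminal value at year 3: TV = D_3×(1+g_2)/(r−g_2) = 3767.72543/0.071 = 53066.55538
P_0 = D_1/(1+r)^1 + D_2/(1+r)^2 + D_3/(1+r)^3 + TV/(1+r)^3
    = 2897.00183 + 2854.63251 + 2812.88286 + 40529.28405 = 49093.80125

€49093.80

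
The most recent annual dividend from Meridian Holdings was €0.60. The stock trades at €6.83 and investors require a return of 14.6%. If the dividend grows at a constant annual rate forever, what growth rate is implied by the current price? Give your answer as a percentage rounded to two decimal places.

P = D₀(1+g)/(r−g) ⇒ P(r−g) = D₀(1+g) ⇒ g(P+D₀) = P·r − D₀
g = (P·r − D₀)/(P + D₀) = (€6.83×0.146 − €0.60) / (€6.83 + €0.60) = 0.053456

5.35%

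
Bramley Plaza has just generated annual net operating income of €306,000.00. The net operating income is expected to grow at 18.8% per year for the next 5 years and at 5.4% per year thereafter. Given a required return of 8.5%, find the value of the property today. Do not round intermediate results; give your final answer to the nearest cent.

€18398174.50

D_1 = 363528.00000
D_2 = 431871.26400
D_3 = 513063.06163
D_4 = 609518.91722
D_5 = 724108.47366
Terminal value at year 5: TV = D_5×(1+g_2)/(r−g_2) = 763210.33123/0.031 = 24619688.10430
P_0 = D_1/(1+r)^1 + D_2/(1+r)^2 + D_3/(1+r)^3 + D_4/(1+r)^4 + D_5/(1+r)^5 + TV/(1+r)^5
    = 335048.84793 + 366855.32842 + 401681.22596 + 439813.17644 + 481565.02637 + 16373210.89656 = 18398174.50167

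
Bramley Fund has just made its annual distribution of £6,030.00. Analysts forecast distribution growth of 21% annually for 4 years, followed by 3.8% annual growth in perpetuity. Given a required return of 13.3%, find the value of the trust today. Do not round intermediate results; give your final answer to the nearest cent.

D_1 = 7296.30000
D_2 = 8828.52300
D_3 = 10682.51283
D_4 = 12925.84052
Terminal value at year 4: TV = D_4×(1+g_2)/(r−g_2) = 13417.02246/0.095 = 141231.81541
P_0 = D_1/(1+r)^1 + D_2/(1+r)^2 + D_3/(1+r)^3 + D_4/(1+r)^4 + TV/(1+r)^4
    = 6439.80583 + 6877.46253 + 7344.86290 + 7844.02834 + 85706.33068 = 114212.49027

£114212.49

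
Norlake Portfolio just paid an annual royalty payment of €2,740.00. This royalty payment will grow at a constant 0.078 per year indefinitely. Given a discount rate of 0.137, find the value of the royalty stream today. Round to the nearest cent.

€50063.05

D₁ = D₀ × (1 + g) = €2,740.00 × 1.078 = €2,953.7200
Growing perpetuity: P = D₁ / (r − g) = €2,953.7200 / (0.137 − 0.078) = €50,063.05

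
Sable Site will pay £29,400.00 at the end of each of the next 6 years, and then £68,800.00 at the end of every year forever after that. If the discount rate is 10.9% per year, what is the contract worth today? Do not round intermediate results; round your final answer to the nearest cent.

£464028.19

PV of 6-year annuity: £29,400.00 × [1 − (1+0.109)^−6] / 0.109 = 124736.93875
Perpetuity value at year 6: £68,800.00 / 0.109 = 631192.66055
PV of perpetuity: 631192.66055 / (1+0.109)^6 = 339291.25285
Total PV = 124736.93875 + 339291.25285 = 464028.19161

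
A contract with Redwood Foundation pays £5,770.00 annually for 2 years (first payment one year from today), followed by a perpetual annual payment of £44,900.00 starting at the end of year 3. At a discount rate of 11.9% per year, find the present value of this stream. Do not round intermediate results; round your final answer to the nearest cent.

PV of 2-year annuity: £5,770.00 × [1 − (1+0.119)^−2] / 0.119 = 9764.42327
Perpetuity value at year 2: £44,900.00 / 0.119 = 377310.92437
PV of perpetuity: 377310.92437 / (1+0.119)^2 = 301327.80399
Total PV = 9764.42327 + 301327.80399 = 311092.22725

£311092.23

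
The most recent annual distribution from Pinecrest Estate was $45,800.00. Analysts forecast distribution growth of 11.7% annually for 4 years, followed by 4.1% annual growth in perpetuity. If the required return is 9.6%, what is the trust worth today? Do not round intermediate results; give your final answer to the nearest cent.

D_1 = 51158.60000
D_2 = 57144.15620
D_3 = 63830.02248
D_4 = 71298.13511
Terminal value at year 4: TV = D_4×(1+g_2)/(r−g_2) = 74221.35864/0.055 = 1349479.24808
P_0 = D_1/(1+r)^1 + D_2/(1+r)^2 + D_3/(1+r)^3 + D_4/(1+r)^4 + TV/(1+r)^4
    = 46677.55474 + 47571.92395 + 48483.42979 + 49412.40062 + 935241.98262 = 1127387.29173

$1127387.29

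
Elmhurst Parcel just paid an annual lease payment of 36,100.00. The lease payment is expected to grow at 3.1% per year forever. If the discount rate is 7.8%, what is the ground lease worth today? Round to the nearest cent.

D₁ = D₀ × (1 + g) = 36,100.00 × 1.031 = 37,219.1000
Growing perpetuity: P = D₁ / (r − g) = 37,219.1000 / (0.078 − 0.031) = 791,895.74

791895.74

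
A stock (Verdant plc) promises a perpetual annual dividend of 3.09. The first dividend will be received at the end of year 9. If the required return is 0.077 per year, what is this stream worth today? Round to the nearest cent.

22.17

Value at end of year 8: C / r = 3.09 / 0.077 = 40.1299
Discount to today: PV = 40.1299 / (1 + 0.077)^8 = 40.1299 / 1.810196 = 22.17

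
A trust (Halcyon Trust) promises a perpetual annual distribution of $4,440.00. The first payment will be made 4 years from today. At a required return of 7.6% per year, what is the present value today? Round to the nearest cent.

$46895.65

Value at end of year 3: C / r = $4,440.00 / 0.076 = $58,421.0526
Discount to today: PV = $58,421.0526 / (1 + 0.076)^3 = $58,421.0526 / 1.245767 = $46,895.65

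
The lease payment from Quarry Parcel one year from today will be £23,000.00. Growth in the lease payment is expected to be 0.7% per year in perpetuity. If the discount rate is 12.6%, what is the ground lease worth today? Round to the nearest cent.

£193277.31

Growing perpetuity: P = D₁ / (r − g) = £23,000.0000 / (0.126 − 0.007) = £193,277.31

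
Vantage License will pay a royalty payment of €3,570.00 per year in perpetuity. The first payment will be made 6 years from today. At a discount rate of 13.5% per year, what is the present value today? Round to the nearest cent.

€14039.61

Value at end of year 5: C / r = €3,570.00 / 0.135 = €26,444.4444
Discount to today: PV = €26,444.4444 / (1 + 0.135)^5 = €26,444.4444 / 1.883559 = €14,039.61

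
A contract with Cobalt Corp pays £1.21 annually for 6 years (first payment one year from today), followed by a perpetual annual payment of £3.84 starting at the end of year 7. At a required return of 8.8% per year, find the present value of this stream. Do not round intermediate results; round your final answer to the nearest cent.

PV of 6-year annuity: £1.21 × [1 − (1+0.088)^−6] / 0.088 = 5.46048
Perpetuity value at year 6: £3.84 / 0.088 = 43.63636
PV of perpetuity: 43.63636 / (1+0.088)^6 = 26.30723
Total PV = 5.46048 + 26.30723 = 31.76771

£31.77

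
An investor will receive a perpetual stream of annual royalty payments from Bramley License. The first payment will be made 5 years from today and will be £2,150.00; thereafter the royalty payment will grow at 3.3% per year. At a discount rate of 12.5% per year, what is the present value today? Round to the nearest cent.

Value at end of year 4: C₁ / (r − g) = £2,150.00 / (0.125 − 0.033) = £23,369.5652
Discount to today: PV = £23,369.5652 / (1 + 0.125)^4 = £23,369.5652 / 1.601807 = £14,589.50

£14589.50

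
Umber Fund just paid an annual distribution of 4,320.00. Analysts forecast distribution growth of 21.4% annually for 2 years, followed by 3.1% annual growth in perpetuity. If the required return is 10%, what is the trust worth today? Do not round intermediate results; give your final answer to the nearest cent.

D_1 = 5244.48000
D_2 = 6366.79872
Terminal value at year 2: TV = D_2×(1+g_2)/(r−g_2) = 6564.16948/0.069 = 95132.89102
P_0 = D_1/(1+r)^1 + D_2/(1+r)^2 + TV/(1+r)^2
    = 4767.70909 + 5261.81712 + 78622.22398 = 88651.75020

88651.75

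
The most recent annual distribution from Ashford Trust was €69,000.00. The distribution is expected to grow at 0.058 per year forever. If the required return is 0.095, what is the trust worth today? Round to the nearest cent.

€1973027.03

D₁ = D₀ × (1 + g) = €69,000.00 × 1.058 = €73,002.0000
Growing perpetuity: P = D₁ / (r − g) = €73,002.0000 / (0.095 − 0.058) = €1,973,027.03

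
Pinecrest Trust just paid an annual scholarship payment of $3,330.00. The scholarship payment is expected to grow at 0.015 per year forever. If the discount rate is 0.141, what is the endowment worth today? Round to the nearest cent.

D₁ = D₀ × (1 + g) = $3,330.00 × 1.015 = $3,379.9500
Growing perpetuity: P = D₁ / (r − g) = $3,379.9500 / (0.141 − 0.015) = $26,825.00

$26825.00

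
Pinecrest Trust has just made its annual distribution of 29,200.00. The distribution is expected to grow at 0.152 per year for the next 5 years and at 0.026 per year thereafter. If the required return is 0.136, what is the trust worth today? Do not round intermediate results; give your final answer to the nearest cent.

D_1 = 33638.40000
D_2 = 38751.43680
D_3 = 44641.65519
D_4 = 51427.18678
D_5 = 59244.11917
Terminal value at year 5: TV = D_5×(1+g_2)/(r−g_2) = 60784.46627/0.11 = 552586.05702
P_0 = D_1/(1+r)^1 + D_2/(1+r)^2 + D_3/(1+r)^3 + D_4/(1+r)^4 + D_5/(1+r)^5 + TV/(1+r)^5
    = 29611.26761 + 30028.32771 + 30451.26191 + 30880.15292 + 31315.08465 + 292084.33501 = 444370.42980

444370.43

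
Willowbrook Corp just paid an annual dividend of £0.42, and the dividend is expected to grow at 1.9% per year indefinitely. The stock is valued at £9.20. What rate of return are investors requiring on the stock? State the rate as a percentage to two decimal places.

D₁ = £0.42 × 1.019 = £0.4280
P = D₁/(r − g) ⇒ r = D₁/P + g = £0.4280/£9.20 + 0.019 = 0.046520 + 0.019 = 0.065520

6.55%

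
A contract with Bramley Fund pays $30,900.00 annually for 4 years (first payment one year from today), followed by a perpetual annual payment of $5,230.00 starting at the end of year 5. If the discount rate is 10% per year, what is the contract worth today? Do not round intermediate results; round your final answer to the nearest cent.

PV of 4-year annuity: $30,900.00 × [1 − (1+0.1)^−4] / 0.1 = 97948.84229
Perpetuity value at year 4: $5,230.00 / 0.1 = 52300.00000
PV of perpetuity: 52300.00000 / (1+0.1)^4 = 35721.60372
Total PV = 97948.84229 + 35721.60372 = 133670.44601

$133670.45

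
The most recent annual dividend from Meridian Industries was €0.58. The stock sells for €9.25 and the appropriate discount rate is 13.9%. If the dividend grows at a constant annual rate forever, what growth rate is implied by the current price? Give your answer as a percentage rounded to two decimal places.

P = D₀(1+g)/(r−g) ⇒ P(r−g) = D₀(1+g) ⇒ g(P+D₀) = P·r − D₀
g = (P·r − D₀)/(P + D₀) = (€9.25×0.139 − €0.58) / (€9.25 + €0.58) = 0.071796

7.18%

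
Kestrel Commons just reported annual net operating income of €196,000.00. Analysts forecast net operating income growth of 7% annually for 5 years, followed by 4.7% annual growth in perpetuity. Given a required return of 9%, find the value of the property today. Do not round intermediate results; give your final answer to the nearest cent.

D_1 = 209720.00000
D_2 = 224400.40000
D_3 = 240108.42800
D_4 = 256916.01796
D_5 = 274900.13922
Terminal value at year 5: TV = D_5×(1+g_2)/(r−g_2) = 287820.44576/0.043 = 6693498.73861
P_0 = D_1/(1+r)^1 + D_2/(1+r)^2 + D_3/(1+r)^3 + D_4/(1+r)^4 + D_5/(1+r)^5 + TV/(1+r)^5
    = 192403.66972 + 188873.32716 + 185407.76153 + 182005.78425 + 178666.22858 + 4350314.91437 = 5277671.68561

€5277671.69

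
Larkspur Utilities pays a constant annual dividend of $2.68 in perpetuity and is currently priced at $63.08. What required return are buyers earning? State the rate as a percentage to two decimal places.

4.25%

P = C/r ⇒ r = C/P = $2.68/$63.08 = 0.042486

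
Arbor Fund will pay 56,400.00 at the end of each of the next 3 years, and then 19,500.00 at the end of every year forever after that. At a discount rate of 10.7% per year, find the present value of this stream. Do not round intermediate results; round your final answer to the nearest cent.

PV of 3-year annuity: 56,400.00 × [1 − (1+0.107)^−3] / 0.107 = 138547.83796
Perpetuity value at year 3: 19,500.00 / 0.107 = 182242.99065
PV of perpetuity: 182242.99065 / (1+0.107)^3 = 134340.81263
Total PV = 138547.83796 + 134340.81263 = 272888.65060

272888.65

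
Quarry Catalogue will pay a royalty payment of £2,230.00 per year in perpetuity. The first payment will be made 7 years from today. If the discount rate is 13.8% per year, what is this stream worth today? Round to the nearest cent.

£7439.99

Value at end of year 6: C / r = £2,230.00 / 0.138 = £16,159.4203
Discount to today: PV = £16,159.4203 / (1 + 0.138)^6 = £16,159.4203 / 2.171969 = £7,439.99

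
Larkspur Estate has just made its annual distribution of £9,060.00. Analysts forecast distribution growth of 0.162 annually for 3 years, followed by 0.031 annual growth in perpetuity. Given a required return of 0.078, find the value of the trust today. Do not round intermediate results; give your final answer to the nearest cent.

D_1 = 10527.72000
D_2 = 12233.21064
D_3 = 14214.99076
Terminal value at year 3: TV = D_3×(1+g_2)/(r−g_2) = 14655.65548/0.047 = 311822.45696
P_0 = D_1/(1+r)^1 + D_2/(1+r)^2 + D_3/(1+r)^3 + TV/(1+r)^3
    = 9765.97403 + 10526.95902 + 11347.24154 + 248915.02177 = 280555.19635

£280555.20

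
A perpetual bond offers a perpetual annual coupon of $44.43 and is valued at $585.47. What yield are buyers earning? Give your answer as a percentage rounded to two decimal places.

7.59%

P = C/r ⇒ r = C/P = $44.43/$585.47 = 0.075888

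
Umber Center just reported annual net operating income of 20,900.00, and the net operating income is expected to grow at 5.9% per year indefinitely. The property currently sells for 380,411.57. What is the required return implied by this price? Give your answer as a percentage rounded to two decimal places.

11.72%

D₁ = 20,900.00 × 1.059 = 22,133.1000
P = D₁/(r − g) ⇒ r = D₁/P + g = 22,133.1000/380,411.57 + 0.059 = 0.058182 + 0.059 = 0.117182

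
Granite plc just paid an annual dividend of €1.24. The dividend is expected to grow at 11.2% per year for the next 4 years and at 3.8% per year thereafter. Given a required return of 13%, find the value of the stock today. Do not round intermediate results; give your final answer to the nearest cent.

D_1 = 1.37888
D_2 = 1.53331
D_3 = 1.70505
D_4 = 1.89601
Terminal value at year 4: TV = D_4×(1+g_2)/(r−g_2) = 1.96806/0.092 = 21.39195
P_0 = D_1/(1+r)^1 + D_2/(1+r)^2 + D_3/(1+r)^3 + D_4/(1+r)^4 + TV/(1+r)^4
    = 1.22025 + 1.20081 + 1.18168 + 1.16286 + 13.12008 = 17.88568

€17.89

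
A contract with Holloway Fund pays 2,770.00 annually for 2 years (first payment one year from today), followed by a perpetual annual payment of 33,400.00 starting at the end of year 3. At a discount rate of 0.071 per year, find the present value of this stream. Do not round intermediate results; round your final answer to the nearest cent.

PV of 2-year annuity: 2,770.00 × [1 − (1+0.071)^−2] / 0.071 = 5001.27720
Perpetuity value at year 2: 33,400.00 / 0.071 = 470422.53521
PV of perpetuity: 470422.53521 / (1+0.071)^2 = 410118.32638
Total PV = 5001.27720 + 410118.32638 = 415119.60358

415119.60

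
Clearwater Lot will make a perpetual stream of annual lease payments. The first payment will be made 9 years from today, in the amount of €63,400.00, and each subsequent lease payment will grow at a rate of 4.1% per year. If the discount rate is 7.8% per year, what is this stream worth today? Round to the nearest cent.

Value at end of year 8: C₁ / (r − g) = €63,400.00 / (0.078 − 0.041) = €1,713,513.5135
Discount to today: PV = €1,713,513.5135 / (1 + 0.078)^8 = €1,713,513.5135 / 1.823686 = €939,587.97

€939587.97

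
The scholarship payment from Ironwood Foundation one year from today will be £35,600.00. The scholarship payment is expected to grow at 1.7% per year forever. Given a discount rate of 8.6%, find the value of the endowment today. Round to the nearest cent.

Growing perpetuity: P = D₁ / (r − g) = £35,600.0000 / (0.086 − 0.017) = £515,942.03

£515942.03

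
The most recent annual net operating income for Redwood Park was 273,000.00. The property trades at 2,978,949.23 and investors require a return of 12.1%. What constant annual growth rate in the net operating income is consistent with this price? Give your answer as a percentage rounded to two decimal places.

P = D₀(1+g)/(r−g) ⇒ P(r−g) = D₀(1+g) ⇒ g(P+D₀) = P·r − D₀
g = (P·r − D₀)/(P + D₀) = (2,978,949.23×0.121 − 273,000.00) / (2,978,949.23 + 273,000.00) = 0.026892

2.69%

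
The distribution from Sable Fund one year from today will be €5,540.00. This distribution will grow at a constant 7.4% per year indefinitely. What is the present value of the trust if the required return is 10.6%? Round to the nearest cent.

Growing perpetuity: P = D₁ / (r − g) = €5,540.0000 / (0.106 − 0.074) = €173,125.00

€173125.00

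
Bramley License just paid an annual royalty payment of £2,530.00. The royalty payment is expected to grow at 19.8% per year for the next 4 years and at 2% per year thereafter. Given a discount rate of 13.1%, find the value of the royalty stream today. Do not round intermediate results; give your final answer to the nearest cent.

D_1 = 3030.94000
D_2 = 3631.06612
D_3 = 4350.01721
D_4 = 5211.32062
Terminal value at year 4: TV = D_4×(1+g_2)/(r−g_2) = 5315.54703/0.111 = 47887.81110
P_0 = D_1/(1+r)^1 + D_2/(1+r)^2 + D_3/(1+r)^3 + D_4/(1+r)^4 + TV/(1+r)^4
    = 2679.87622 + 2838.63104 + 3006.79044 + 3184.91153 + 29266.75464 = 40976.96387

£40976.96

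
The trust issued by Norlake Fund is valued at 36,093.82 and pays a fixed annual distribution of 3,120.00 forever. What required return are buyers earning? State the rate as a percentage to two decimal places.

P = C/r ⇒ r = C/P = 3,120.00/36,093.82 = 0.086441

8.64%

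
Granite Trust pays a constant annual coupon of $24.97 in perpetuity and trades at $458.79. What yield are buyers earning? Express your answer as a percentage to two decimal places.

P = C/r ⇒ r = C/P = $24.97/$458.79 = 0.054426

5.44%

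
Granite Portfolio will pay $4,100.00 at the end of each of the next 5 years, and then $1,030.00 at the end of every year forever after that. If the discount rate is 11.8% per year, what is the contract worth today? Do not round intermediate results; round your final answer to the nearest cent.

$19850.53

PV of 5-year annuity: $4,100.00 × [1 − (1+0.118)^−5] / 0.118 = 14853.10400
Perpetuity value at year 5: $1,030.00 / 0.118 = 8728.81356
PV of perpetuity: 8728.81356 / (1+0.118)^5 = 4997.42402
Total PV = 14853.10400 + 4997.42402 = 19850.52802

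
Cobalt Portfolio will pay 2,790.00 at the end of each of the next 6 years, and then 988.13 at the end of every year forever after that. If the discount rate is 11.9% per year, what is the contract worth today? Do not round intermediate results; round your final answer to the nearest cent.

PV of 6-year annuity: 2,790.00 × [1 − (1+0.119)^−6] / 0.119 = 11503.38761
Perpetuity value at year 6: 988.13 / 0.119 = 8303.61345
PV of perpetuity: 8303.61345 / (1+0.119)^6 = 4229.47638
Total PV = 11503.38761 + 4229.47638 = 15732.86400

15732.86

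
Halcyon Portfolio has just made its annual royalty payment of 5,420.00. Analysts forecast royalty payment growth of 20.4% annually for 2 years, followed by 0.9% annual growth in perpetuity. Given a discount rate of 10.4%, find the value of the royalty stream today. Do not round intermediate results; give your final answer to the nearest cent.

80824.35

D_1 = 6525.68000
D_2 = 7856.91872
Terminal value at year 2: TV = D_2×(1+g_2)/(r−g_2) = 7927.63099/0.095 = 83448.74725
P_0 = D_1/(1+r)^1 + D_2/(1+r)^2 + TV/(1+r)^2
    = 5910.94203 + 6446.35344 + 68467.05922 = 80824.35469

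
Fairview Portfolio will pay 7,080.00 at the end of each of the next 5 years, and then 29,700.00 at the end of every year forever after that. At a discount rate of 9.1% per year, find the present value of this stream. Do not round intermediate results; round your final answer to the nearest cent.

238617.53

PV of 5-year annuity: 7,080.00 × [1 − (1+0.091)^−5] / 0.091 = 27467.42503
Perpetuity value at year 5: 29,700.00 / 0.091 = 326373.62637
PV of perpetuity: 326373.62637 / (1+0.091)^5 = 211150.10613
Total PV = 27467.42503 + 211150.10613 = 238617.53116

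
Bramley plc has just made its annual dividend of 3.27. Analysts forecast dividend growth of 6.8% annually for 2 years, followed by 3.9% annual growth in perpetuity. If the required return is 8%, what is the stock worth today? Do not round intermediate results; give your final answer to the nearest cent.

87.47

D_1 = 3.49236
D_2 = 3.72984
Terminal value at year 2: TV = D_2×(1+g_2)/(r−g_2) = 3.87530/0.041 = 94.51962
P_0 = D_1/(1+r)^1 + D_2/(1+r)^2 + TV/(1+r)^2
    = 3.23367 + 3.19774 + 81.03534 = 87.46674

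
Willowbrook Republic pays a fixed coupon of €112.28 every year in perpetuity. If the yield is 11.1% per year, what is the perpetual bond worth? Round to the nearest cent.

Level perpetuity: PV = C / r = €112.28 / 0.111 = €1,011.53

€1011.53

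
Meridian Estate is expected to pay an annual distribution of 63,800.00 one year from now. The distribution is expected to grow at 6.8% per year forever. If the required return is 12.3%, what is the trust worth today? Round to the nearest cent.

1160000.00

Growing perpetuity: P = D₁ / (r − g) = 63,800.0000 / (0.123 − 0.068) = 1,160,000.00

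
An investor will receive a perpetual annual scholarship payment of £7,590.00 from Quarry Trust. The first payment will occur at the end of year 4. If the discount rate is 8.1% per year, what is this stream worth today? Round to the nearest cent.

Value at end of year 3: C / r = £7,590.00 / 0.081 = £93,703.7037
Discount to today: PV = £93,703.7037 / (1 + 0.081)^3 = £93,703.7037 / 1.263214 = £74,178.78

£74178.78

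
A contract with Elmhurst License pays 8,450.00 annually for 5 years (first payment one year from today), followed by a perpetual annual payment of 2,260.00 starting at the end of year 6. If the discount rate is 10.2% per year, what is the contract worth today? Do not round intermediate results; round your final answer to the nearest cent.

PV of 5-year annuity: 8,450.00 × [1 − (1+0.102)^−5] / 0.102 = 31869.15486
Perpetuity value at year 5: 2,260.00 / 0.102 = 22156.86275
PV of perpetuity: 22156.86275 / (1+0.102)^5 = 13633.27813
Total PV = 31869.15486 + 13633.27813 = 45502.43299

45502.43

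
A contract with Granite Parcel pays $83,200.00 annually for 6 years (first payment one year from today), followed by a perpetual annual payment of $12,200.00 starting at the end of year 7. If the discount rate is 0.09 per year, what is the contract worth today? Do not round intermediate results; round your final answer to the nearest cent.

$454055.78

PV of 6-year annuity: $83,200.00 × [1 − (1+0.09)^−6] / 0.09 = 373228.42671
Perpetuity value at year 6: $12,200.00 / 0.09 = 135555.55556
PV of perpetuity: 135555.55556 / (1+0.09)^6 = 80827.34875
Total PV = 373228.42671 + 80827.34875 = 454055.77546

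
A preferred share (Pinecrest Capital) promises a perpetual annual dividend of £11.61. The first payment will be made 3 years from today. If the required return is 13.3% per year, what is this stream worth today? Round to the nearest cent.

Value at end of year 2: C / r = £11.61 / 0.133 = £87.2932
Discount to today: PV = £87.2932 / (1 + 0.133)^2 = £87.2932 / 1.283689 = £68.00

£68.00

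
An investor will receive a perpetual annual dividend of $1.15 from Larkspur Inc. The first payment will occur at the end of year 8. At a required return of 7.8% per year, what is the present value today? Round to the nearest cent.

$8.72

Value at end of year 7: C / r = $1.15 / 0.078 = $14.7436
Discount to today: PV = $14.7436 / (1 + 0.078)^7 = $14.7436 / 1.691731 = $8.72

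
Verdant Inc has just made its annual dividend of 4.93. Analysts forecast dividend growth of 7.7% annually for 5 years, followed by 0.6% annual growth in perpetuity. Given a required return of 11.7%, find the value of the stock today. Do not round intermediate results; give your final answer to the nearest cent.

59.36

D_1 = 5.30961
D_2 = 5.71845
D_3 = 6.15877
D_4 = 6.63300
D_5 = 7.14374
Terminal value at year 5: TV = D_5×(1+g_2)/(r−g_2) = 7.18660/0.111 = 64.74414
P_0 = D_1/(1+r)^1 + D_2/(1+r)^2 + D_3/(1+r)^3 + D_4/(1+r)^4 + D_5/(1+r)^5 + TV/(1+r)^5
    = 4.75346 + 4.58323 + 4.41911 + 4.26086 + 4.10828 + 37.23356 = 59.35849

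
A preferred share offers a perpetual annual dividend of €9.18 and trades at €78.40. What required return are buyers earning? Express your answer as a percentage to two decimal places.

P = C/r ⇒ r = C/P = €9.18/€78.40 = 0.117092

11.71%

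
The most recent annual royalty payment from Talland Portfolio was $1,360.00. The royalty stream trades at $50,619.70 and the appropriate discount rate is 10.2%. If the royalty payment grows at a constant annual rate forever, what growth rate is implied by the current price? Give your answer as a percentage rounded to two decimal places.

7.32%

P = D₀(1+g)/(r−g) ⇒ P(r−g) = D₀(1+g) ⇒ g(P+D₀) = P·r − D₀
g = (P·r − D₀)/(P + D₀) = ($50,619.70×0.102 − $1,360.00) / ($50,619.70 + $1,360.00) = 0.073167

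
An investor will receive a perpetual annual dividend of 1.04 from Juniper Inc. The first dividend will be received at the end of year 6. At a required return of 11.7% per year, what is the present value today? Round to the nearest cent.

5.11

Value at end of year 5: C / r = 1.04 / 0.117 = 8.8889
Discount to today: PV = 8.8889 / (1 + 0.117)^5 = 8.8889 / 1.738865 = 5.11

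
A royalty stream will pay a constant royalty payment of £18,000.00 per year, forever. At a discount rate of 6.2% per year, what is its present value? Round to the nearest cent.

Level perpetuity: PV = C / r = £18,000.00 / 0.062 = £290,322.58

£290322.58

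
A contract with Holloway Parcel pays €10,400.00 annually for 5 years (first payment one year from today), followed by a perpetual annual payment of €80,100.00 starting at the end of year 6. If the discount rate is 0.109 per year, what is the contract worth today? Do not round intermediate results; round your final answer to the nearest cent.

PV of 5-year annuity: €10,400.00 × [1 − (1+0.109)^−5] / 0.109 = 38534.21622
Perpetuity value at year 5: €80,100.00 / 0.109 = 734862.38532
PV of perpetuity: 734862.38532 / (1+0.109)^5 = 438074.81618
Total PV = 38534.21622 + 438074.81618 = 476609.03240

€476609.03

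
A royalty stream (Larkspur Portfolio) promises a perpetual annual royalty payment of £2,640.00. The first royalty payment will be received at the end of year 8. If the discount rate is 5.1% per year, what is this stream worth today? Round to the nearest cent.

Value at end of year 7: C / r = £2,640.00 / 0.051 = £51,764.7059
Discount to today: PV = £51,764.7059 / (1 + 0.051)^7 = £51,764.7059 / 1.416508 = £36,543.89

£36543.89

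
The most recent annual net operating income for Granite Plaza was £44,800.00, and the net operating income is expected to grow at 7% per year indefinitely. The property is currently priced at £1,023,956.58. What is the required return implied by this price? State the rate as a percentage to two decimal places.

D₁ = £44,800.00 × 1.07 = £47,936.0000
P = D₁/(r − g) ⇒ r = D₁/P + g = £47,936.0000/£1,023,956.58 + 0.07 = 0.046814 + 0.07 = 0.116814

11.68%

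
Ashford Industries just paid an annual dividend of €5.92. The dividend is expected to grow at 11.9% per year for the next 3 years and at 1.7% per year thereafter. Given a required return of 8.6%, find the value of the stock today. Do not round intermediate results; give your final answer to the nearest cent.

€114.32

D_1 = 6.62448
D_2 = 7.41279
D_3 = 8.29492
Terminal value at year 3: TV = D_3×(1+g_2)/(r−g_2) = 8.43593/0.069 = 122.25984
P_0 = D_1/(1+r)^1 + D_2/(1+r)^2 + D_3/(1+r)^3 + TV/(1+r)^3
    = 6.09989 + 6.28525 + 6.47623 + 95.45405 = 114.31542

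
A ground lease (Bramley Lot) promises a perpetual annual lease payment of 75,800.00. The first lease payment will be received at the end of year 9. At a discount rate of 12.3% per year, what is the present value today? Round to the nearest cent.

243627.35

Value at end of year 8: C / r = 75,800.00 / 0.123 = 616,260.1626
Discount to today: PV = 616,260.1626 / (1 + 0.123)^8 = 616,260.1626 / 2.529520 = 243,627.35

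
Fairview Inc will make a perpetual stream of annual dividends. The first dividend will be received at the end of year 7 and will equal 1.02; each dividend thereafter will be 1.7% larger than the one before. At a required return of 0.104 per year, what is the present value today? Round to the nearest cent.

Value at end of year 6: C₁ / (r − g) = 1.02 / (0.104 − 0.017) = 11.7241
Discount to today: PV = 11.7241 / (1 + 0.104)^6 = 11.7241 / 1.810566 = 6.48

6.48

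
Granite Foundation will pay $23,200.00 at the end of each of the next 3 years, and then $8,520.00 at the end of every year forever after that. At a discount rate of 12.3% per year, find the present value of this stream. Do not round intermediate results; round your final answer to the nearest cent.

PV of 3-year annuity: $23,200.00 × [1 − (1+0.123)^−3] / 0.123 = 55436.47735
Perpetuity value at year 3: $8,520.00 / 0.123 = 69268.29268
PV of perpetuity: 69268.29268 / (1+0.123)^3 = 48909.72428
Total PV = 55436.47735 + 48909.72428 = 104346.20163

$104346.20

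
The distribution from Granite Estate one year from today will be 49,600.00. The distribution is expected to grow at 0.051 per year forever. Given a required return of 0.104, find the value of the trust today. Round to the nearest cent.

Growing perpetuity: P = D₁ / (r − g) = 49,600.0000 / (0.104 − 0.051) = 935,849.06

935849.06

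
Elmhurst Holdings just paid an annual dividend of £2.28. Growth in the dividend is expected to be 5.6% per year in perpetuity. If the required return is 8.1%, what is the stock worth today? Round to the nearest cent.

D₁ = D₀ × (1 + g) = £2.28 × 1.056 = £2.4077
Growing perpetuity: P = D₁ / (r − g) = £2.4077 / (0.081 − 0.056) = £96.31

£96.31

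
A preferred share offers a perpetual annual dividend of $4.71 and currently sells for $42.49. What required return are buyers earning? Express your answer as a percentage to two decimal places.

11.08%

P = C/r ⇒ r = C/P = $4.71/$42.49 = 0.110850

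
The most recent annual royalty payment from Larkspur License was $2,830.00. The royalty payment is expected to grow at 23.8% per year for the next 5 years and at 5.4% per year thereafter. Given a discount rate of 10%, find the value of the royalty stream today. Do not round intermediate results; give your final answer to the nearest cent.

$137541.57

D_1 = 3503.54000
D_2 = 4337.38252
D_3 = 5369.67956
D_4 = 6647.66329
D_5 = 8229.80716
Terminal value at year 5: TV = D_5×(1+g_2)/(r−g_2) = 8674.21675/0.046 = 188569.92926
P_0 = D_1/(1+r)^1 + D_2/(1+r)^2 + D_3/(1+r)^3 + D_4/(1+r)^4 + D_5/(1+r)^5 + TV/(1+r)^5
    = 3185.03636 + 3584.61365 + 4034.31973 + 4540.44348 + 5110.06275 + 117087.08996 = 137541.56594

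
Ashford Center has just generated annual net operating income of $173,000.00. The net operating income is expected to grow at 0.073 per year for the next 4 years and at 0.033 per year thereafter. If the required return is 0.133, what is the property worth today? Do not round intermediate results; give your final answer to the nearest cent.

$2042668.34

D_1 = 185629.00000
D_2 = 199179.91700
D_3 = 213720.05094
D_4 = 229321.61466
Terminal value at year 4: TV = D_4×(1+g_2)/(r−g_2) = 236889.22794/0.1 = 2368892.27943
P_0 = D_1/(1+r)^1 + D_2/(1+r)^2 + D_3/(1+r)^3 + D_4/(1+r)^4 + TV/(1+r)^4
    = 163838.48191 + 155162.12805 + 146945.24572 + 139163.50279 + 1437558.98380 = 2042668.34227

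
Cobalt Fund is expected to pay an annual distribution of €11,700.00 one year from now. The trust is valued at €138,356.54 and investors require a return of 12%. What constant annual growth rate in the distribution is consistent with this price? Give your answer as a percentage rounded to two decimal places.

P = D₁/(r−g) ⇒ g = r − D₁/P = 0.12 − €11,700.00/€138,356.54 = 0.035436

3.54%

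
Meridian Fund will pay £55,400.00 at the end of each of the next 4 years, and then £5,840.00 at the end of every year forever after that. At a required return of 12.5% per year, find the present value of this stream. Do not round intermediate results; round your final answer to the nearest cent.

PV of 4-year annuity: £55,400.00 × [1 − (1+0.125)^−4] / 0.125 = 166512.42189
Perpetuity value at year 4: £5,840.00 / 0.125 = 46720.00000
PV of perpetuity: 46720.00000 / (1+0.125)^4 = 29167.06600
Total PV = 166512.42189 + 29167.06600 = 195679.48788

£195679.49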